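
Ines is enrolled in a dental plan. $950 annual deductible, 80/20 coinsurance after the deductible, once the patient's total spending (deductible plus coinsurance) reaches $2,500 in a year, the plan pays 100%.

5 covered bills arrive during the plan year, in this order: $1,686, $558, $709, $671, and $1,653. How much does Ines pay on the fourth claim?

Claim 1 ($1,686): deductible takes $950, $736 remains; patient's 20% is $147.20. Cost to patient: $1,097.20. OOP to date $1,097.20.
Claim 2 ($558): deductible met; 20% of $558 = $111.60. Cost to patient: $111.60. OOP to date $1,208.80.
Claim 3 ($709): deductible already satisfied, so patient's share is 20% × $709 = $141.80. Cost to patient: $141.80. OOP to date $1,350.60.
Claim 4 ($671): 20% coinsurance on $671 = $134.20. Patient pays $134.20; OOP now $1,484.80.

$134.20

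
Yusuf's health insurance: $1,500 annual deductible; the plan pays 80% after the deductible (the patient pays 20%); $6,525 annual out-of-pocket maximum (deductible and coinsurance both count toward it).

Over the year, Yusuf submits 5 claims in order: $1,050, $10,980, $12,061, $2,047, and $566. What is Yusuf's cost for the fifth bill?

$97.40

Claim 1 ($1,050): entire amount goes to the deductible. Patient owes $1,050 (running OOP $1,050).
Claim 2 ($10,980): $450 finishes the deductible; $10,530 goes to coinsurance; patient's 20% is $2,106. Patient pays $2,556; OOP now $3,606.
Claim 3 ($12,061): deductible met; 20% of $12,061 = $2,412.20. Patient pays $2,412.20; OOP now $6,018.20.
Claim 4 ($2,047): 20% coinsurance on $2,047 = $409.40. Cost to patient: $409.40. OOP to date $6,427.60.
Claim 5 ($566): deductible met; 20% of $566 = $113.20. That would push OOP to $6,540.80, over the $6,525 cap, so patient pays $6,525 − $6,427.60 = $97.40.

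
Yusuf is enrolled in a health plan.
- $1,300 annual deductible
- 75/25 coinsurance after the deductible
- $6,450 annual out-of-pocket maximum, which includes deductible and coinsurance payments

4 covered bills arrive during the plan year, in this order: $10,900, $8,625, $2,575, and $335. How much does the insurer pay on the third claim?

$1,981.25

#1 ($10,900): $1,300 to deductible, leaving $9,600; coinsurance $9,600 × 25% = $2,400. Patient owes $3,700 (running OOP $3,700). Plan pays $10,900 − $3,700 = $7,200.
#2 ($8,625): deductible met; 25% of $8,625 = $2,156.25. Patient pays $2,156.25; OOP now $5,856.25. Plan pays $8,625 − $2,156.25 = $6,468.75.
#3 ($2,575): deductible met; 25% of $2,575 = $643.75. Adding that to $5,856.25 gives $6,500, past the $6,450 cap; patient pays only $6,450 − $5,856.25 = $593.75. Plan pays $2,575 − $593.75 = $1,981.25.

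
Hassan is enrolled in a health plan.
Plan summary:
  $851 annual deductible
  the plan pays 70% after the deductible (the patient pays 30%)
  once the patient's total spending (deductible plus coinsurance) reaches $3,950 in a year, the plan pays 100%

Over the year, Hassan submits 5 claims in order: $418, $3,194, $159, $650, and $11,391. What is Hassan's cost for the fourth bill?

$195

#1 ($418): entire amount goes to the deductible. Cost to patient: $418. OOP to date $418.
#2 ($3,194): deductible takes $433, $2,761 remains; coinsurance $2,761 × 30% = $828.30. Cost to patient: $1,261.30. OOP to date $1,679.30.
#3 ($159): 30% coinsurance on $159 = $47.70. Cost to patient: $47.70. OOP to date $1,727.
#4 ($650): deductible met; 30% of $650 = $195. Cost to patient: $195. OOP to date $1,922.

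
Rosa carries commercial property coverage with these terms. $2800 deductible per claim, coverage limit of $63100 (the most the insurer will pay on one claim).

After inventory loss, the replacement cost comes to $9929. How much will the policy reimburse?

Subtract the deductible: $9929 − $2800 = $7129.
That's under the $63100 cap, so the insurer reimburses the full $7129.

$7129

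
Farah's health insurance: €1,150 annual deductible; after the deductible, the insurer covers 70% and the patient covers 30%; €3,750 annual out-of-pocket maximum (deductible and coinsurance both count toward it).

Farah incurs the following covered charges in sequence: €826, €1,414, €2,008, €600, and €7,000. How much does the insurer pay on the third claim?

€1,405.60

Bill 1, €826: entire amount goes to the deductible. Patient pays €826; OOP now €826. Plan pays €826 − €826 = €0.
Bill 2, €1,414: €324 to deductible, leaving €1,090; coinsurance €1,090 × 30% = €327. Cost to patient: €651. OOP to date €1,477. Plan pays €1,414 − €651 = €763.
Bill 3, €2,008: deductible met; 30% of €2,008 = €602.40. Patient owes €602.40 (running OOP €2,079.40). Insurer: €2,008 − €602.40 = €1,405.60.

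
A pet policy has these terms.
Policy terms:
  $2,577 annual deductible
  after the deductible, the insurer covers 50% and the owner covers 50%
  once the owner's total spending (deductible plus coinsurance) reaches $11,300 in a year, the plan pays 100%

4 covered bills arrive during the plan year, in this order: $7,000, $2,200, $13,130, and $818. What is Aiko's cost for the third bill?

Bill 1, $7,000: $2,577 finishes the deductible; $4,423 goes to coinsurance; owner's 50% is $2,211.50. Owner pays $4,788.50; OOP now $4,788.50.
Bill 2, $2,200: deductible already satisfied, so owner's share is 50% × $2,200 = $1,100. Owner pays $1,100; OOP now $5,888.50.
Bill 3, $13,130: deductible already satisfied, so owner's share is 50% × $13,130 = $6,565. OOP would hit $12,453.50 > $11,300, so the cap limits the owner to $11,300 − $5,888.50 = $5,411.50.

$5,411.50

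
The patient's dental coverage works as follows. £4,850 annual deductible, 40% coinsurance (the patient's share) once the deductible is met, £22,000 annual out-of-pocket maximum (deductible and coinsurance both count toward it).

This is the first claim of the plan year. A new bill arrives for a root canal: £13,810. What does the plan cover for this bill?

£5,376

The full £4,850 deductible is still open; £4,850 of this bill applies to it.
That leaves £13,810 − £4,850 = £8,960 for coinsurance.
Patient's 40% share of £8,960 is £3,584.
Patient responsibility before any cap: £4,850 + £3,584 = £8,434.
Cumulative spending £0 + £8,434 = £8,434 stays under the £22,000 maximum.
The insurer covers the remainder: £13,810 − £8,434 = £5,376.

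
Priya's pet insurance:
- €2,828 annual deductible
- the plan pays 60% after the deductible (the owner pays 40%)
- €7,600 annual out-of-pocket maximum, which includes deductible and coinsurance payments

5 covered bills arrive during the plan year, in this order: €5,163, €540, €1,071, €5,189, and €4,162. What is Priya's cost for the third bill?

€428.40

#1 (€5,163): €2,828 to deductible, leaving €2,335; coinsurance €2,335 × 40% = €934. Cost to owner: €3,762. OOP to date €3,762.
#2 (€540): 40% coinsurance on €540 = €216. Owner owes €216 (running OOP €3,978).
#3 (€1,071): 40% coinsurance on €1,071 = €428.40. Owner pays €428.40; OOP now €4,406.40.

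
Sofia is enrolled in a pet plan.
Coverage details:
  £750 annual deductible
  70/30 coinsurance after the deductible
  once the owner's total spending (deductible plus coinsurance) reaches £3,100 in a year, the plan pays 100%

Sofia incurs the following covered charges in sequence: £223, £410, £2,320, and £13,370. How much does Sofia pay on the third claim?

£777.90

Claim 1 (£223): all of it applies to the deductible. Owner pays £223; OOP now £223.
Claim 2 (£410): entire amount goes to the deductible. Cost to owner: £410. OOP to date £633.
Claim 3 (£2,320): £117 finishes the deductible; £2,203 goes to coinsurance; owner's 30% is £660.90. Cost to owner: £777.90. OOP to date £1,410.90.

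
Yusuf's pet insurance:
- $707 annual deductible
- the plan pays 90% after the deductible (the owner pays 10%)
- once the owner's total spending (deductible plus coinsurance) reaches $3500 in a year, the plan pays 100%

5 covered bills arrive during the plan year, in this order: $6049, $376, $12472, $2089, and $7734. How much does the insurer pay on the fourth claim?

$1880.10

Bill 1, $6049: deductible takes $707, $5342 remains; 10% of $5342 = $534.20. Owner owes $1241.20 (running OOP $1241.20). Plan pays $6049 − $1241.20 = $4807.80.
Bill 2, $376: deductible met; 10% of $376 = $37.60. Cost to owner: $37.60. OOP to date $1278.80. Plan pays $376 − $37.60 = $338.40.
Bill 3, $12472: deductible met; 10% of $12472 = $1247.20. Owner pays $1247.20; OOP now $2526. Plan pays $12472 − $1247.20 = $11224.80.
Bill 4, $2089: deductible already satisfied, so owner's share is 10% × $2089 = $208.90. Owner owes $208.90 (running OOP $2734.90). Insurer: $2089 − $208.90 = $1880.10.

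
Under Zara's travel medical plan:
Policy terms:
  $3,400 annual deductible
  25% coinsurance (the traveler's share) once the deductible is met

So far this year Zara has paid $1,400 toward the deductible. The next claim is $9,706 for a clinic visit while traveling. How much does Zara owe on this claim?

$1,400 of the $3,400 deductible is already met, leaving $2,000.
That leaves $9,706 − $2,000 = $7,706 for coinsurance.
25% of $7,706 = $1,926.50 falls to the traveler.
So the traveler owes $2,000 + $1,926.50 = $3,926.50.

$3,926.50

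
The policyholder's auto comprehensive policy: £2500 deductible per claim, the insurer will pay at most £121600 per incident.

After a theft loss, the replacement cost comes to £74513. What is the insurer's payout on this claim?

£72013

After the deductible, £74513 − £2500 = £72013 remains.
That's under the £121600 cap, so the insurer reimburses the full £72013.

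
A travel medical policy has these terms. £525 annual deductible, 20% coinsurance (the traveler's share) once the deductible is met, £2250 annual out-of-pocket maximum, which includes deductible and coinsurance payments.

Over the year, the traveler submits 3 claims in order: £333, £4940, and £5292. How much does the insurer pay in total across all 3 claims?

£8315

Claim 1 — £333: all of it applies to the deductible. Traveler owes £333 (running OOP £333). Plan pays £333 − £333 = £0.
Claim 2 — £4940: deductible takes £192, £4748 remains; 20% of £4748 = £949.60. Cost to traveler: £1141.60. OOP to date £1474.60. Plan pays £4940 − £1141.60 = £3798.40.
Claim 3 — £5292: deductible already satisfied, so traveler's share is 20% × £5292 = £1058.40. OOP would hit £2533 > £2250, so the cap limits the traveler to £2250 − £1474.60 = £775.40. Plan pays £5292 − £775.40 = £4516.60.
Insurer total: £0 + £3798.40 + £4516.60 = £8315.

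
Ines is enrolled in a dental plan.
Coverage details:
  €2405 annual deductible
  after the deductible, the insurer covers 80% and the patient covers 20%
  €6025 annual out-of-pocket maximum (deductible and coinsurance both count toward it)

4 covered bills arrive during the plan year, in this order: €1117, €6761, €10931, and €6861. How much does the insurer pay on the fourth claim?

#1 (€1117): entire amount goes to the deductible. Patient owes €1117 (running OOP €1117). Insurer: €1117 − €1117 = €0.
#2 (€6761): deductible takes €1288, €5473 remains; coinsurance €5473 × 20% = €1094.60. Patient pays €2382.60; OOP now €3499.60. Insurer: €6761 − €2382.60 = €4378.40.
#3 (€10931): deductible met; 20% of €10931 = €2186.20. Patient owes €2186.20 (running OOP €5685.80). Insurer: €10931 − €2186.20 = €8744.80.
#4 (€6861): 20% coinsurance on €6861 = €1372.20. Adding that to €5685.80 gives €7058, past the €6025 cap; patient pays only €6025 − €5685.80 = €339.20. Insurer: €6861 − €339.20 = €6521.80.

€6521.80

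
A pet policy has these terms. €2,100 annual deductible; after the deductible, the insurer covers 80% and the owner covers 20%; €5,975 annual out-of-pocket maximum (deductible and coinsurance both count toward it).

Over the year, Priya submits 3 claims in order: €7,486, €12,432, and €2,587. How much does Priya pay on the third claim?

€311.40

Bill 1, €7,486: deductible takes €2,100, €5,386 remains; coinsurance €5,386 × 20% = €1,077.20. Cost to owner: €3,177.20. OOP to date €3,177.20.
Bill 2, €12,432: deductible met; 20% of €12,432 = €2,486.40. Owner pays €2,486.40; OOP now €5,663.60.
Bill 3, €2,587: deductible already satisfied, so owner's share is 20% × €2,587 = €517.40. That would push OOP to €6,181, over the €5,975 cap, so owner pays €5,975 − €5,663.60 = €311.40.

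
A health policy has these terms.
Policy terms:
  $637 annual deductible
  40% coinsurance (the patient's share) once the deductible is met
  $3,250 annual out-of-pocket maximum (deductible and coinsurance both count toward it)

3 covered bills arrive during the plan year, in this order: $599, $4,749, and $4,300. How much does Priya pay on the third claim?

Bill 1, $599: fully absorbed by the deductible. Cost to patient: $599. OOP to date $599.
Bill 2, $4,749: deductible takes $38, $4,711 remains; 40% of $4,711 = $1,884.40. Patient owes $1,922.40 (running OOP $2,521.40).
Bill 3, $4,300: deductible met; 40% of $4,300 = $1,720. That would push OOP to $4,241.40, over the $3,250 cap, so patient pays $3,250 − $2,521.40 = $728.60.

$728.60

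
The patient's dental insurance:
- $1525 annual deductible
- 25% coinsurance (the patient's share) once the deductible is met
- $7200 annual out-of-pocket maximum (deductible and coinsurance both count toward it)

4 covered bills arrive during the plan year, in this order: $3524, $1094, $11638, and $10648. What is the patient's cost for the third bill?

Claim 1 ($3524): deductible takes $1525, $1999 remains; patient's 25% is $499.75. Cost to patient: $2024.75. OOP to date $2024.75.
Claim 2 ($1094): 25% coinsurance on $1094 = $273.50. Patient owes $273.50 (running OOP $2298.25).
Claim 3 ($11638): 25% coinsurance on $11638 = $2909.50. Patient pays $2909.50; OOP now $5207.75.

$2909.50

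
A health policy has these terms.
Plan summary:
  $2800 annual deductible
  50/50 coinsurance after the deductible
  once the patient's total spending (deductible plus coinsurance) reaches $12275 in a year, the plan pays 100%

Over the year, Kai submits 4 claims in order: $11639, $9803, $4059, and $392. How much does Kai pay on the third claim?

#1 ($11639): deductible takes $2800, $8839 remains; patient's 50% is $4419.50. Cost to patient: $7219.50. OOP to date $7219.50.
#2 ($9803): 50% coinsurance on $9803 = $4901.50. Cost to patient: $4901.50. OOP to date $12121.
#3 ($4059): deductible already satisfied, so patient's share is 50% × $4059 = $2029.50. OOP would hit $14150.50 > $12275, so the cap limits the patient to $12275 − $12121 = $154.

$154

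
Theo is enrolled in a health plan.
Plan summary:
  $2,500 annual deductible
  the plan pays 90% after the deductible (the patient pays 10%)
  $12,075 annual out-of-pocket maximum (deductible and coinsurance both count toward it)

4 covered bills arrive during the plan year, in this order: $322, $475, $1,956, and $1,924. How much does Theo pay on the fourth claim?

Bill 1, $322: all of it applies to the deductible. Cost to patient: $322. OOP to date $322.
Bill 2, $475: entire amount goes to the deductible. Patient pays $475; OOP now $797.
Bill 3, $1,956: $1,703 finishes the deductible; $253 goes to coinsurance; coinsurance $253 × 10% = $25.30. Cost to patient: $1,728.30. OOP to date $2,525.30.
Bill 4, $1,924: 10% coinsurance on $1,924 = $192.40. Patient owes $192.40 (running OOP $2,717.70).

$192.40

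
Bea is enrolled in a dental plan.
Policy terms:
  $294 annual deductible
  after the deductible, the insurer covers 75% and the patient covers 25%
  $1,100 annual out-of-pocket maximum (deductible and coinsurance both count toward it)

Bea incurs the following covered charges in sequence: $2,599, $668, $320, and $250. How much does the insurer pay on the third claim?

#1 ($2,599): $294 finishes the deductible; $2,305 goes to coinsurance; coinsurance $2,305 × 25% = $576.25. Patient owes $870.25 (running OOP $870.25). Plan pays $2,599 − $870.25 = $1,728.75.
#2 ($668): deductible already satisfied, so patient's share is 25% × $668 = $167. Patient owes $167 (running OOP $1,037.25). Plan pays $668 − $167 = $501.
#3 ($320): 25% coinsurance on $320 = $80. Adding that to $1,037.25 gives $1,117.25, past the $1,100 cap; patient pays only $1,100 − $1,037.25 = $62.75. Insurer: $320 − $62.75 = $257.25.

$257.25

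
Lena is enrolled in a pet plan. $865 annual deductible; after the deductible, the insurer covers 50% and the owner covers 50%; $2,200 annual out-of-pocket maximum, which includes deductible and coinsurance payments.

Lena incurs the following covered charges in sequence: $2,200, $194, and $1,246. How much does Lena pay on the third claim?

$570.50

Bill 1, $2,200: deductible takes $865, $1,335 remains; coinsurance $1,335 × 50% = $667.50. Owner pays $1,532.50; OOP now $1,532.50.
Bill 2, $194: 50% coinsurance on $194 = $97. Cost to owner: $97. OOP to date $1,629.50.
Bill 3, $1,246: deductible already satisfied, so owner's share is 50% × $1,246 = $623. OOP would hit $2,252.50 > $2,200, so the cap limits the owner to $2,200 − $1,629.50 = $570.50.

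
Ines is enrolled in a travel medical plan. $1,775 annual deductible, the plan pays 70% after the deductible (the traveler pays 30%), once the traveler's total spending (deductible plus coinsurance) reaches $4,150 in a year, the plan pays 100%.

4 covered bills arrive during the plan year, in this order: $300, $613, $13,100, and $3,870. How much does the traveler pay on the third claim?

Bill 1, $300: entire amount goes to the deductible. Cost to traveler: $300. OOP to date $300.
Bill 2, $613: fully absorbed by the deductible. Cost to traveler: $613. OOP to date $913.
Bill 3, $13,100: $862 to deductible, leaving $12,238; traveler's 30% is $3,671.40. Together that's $862 + $3,671.40 = $4,533.40. Adding that to $913 gives $5,446.40, past the $4,150 cap; traveler pays only $4,150 − $913 = $3,237.

$3,237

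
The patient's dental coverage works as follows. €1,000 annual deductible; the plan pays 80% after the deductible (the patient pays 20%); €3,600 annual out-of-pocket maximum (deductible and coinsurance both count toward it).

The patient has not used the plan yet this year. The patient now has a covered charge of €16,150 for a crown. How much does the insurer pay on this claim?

€12,550

The full €1,000 deductible is still open; €1,000 of this bill applies to it.
The remaining €15,150 (= €16,150 − €1,000) moves to coinsurance.
Coinsurance: €15,150 × 20% = €3,030.
That puts the patient's cost at €1,000 + €3,030 = €4,030 before any cap.
Adding €4,030 to the €0 already spent would give €4,030, which exceeds the €3,600 cap; the patient pays just €3,600 − €0 = €3,600.
Insurer pays the balance: €16,150 − €3,600 = €12,550.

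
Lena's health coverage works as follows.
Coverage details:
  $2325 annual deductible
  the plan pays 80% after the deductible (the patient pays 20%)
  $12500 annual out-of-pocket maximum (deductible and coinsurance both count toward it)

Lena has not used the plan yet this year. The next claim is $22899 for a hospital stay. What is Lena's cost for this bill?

Deductible not yet touched, so the first $2325 of the bill goes to the deductible.
The remaining $20574 (= $22899 − $2325) moves to coinsurance.
Patient's 20% share of $20574 is $4114.80.
That puts the patient's cost at $2325 + $4114.80 = $6439.80 before any cap.
Total out-of-pocket so far would be $0 + $6439.80 = $6439.80, below the $12500 cap — no reduction.

$6439.80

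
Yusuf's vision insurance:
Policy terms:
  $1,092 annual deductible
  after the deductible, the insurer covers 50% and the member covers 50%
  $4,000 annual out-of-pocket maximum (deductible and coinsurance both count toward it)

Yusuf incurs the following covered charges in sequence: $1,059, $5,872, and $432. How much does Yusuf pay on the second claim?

$2,941

Bill 1, $1,059: fully absorbed by the deductible. Cost to member: $1,059. OOP to date $1,059.
Bill 2, $5,872: $33 finishes the deductible; $5,839 goes to coinsurance; coinsurance $5,839 × 50% = $2,919.50. Claim cost before the cap: $33 + $2,919.50 = $2,952.50. OOP would hit $4,011.50 > $4,000, so the cap limits the member to $4,000 − $1,059 = $2,941.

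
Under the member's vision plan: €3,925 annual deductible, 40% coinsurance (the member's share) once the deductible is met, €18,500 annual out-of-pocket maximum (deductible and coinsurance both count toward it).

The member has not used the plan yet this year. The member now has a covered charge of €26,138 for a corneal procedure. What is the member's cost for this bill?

Deductible not yet touched, so the first €3,925 of the bill goes to the deductible.
The remaining €22,213 (= €26,138 − €3,925) moves to coinsurance.
Coinsurance: €22,213 × 40% = €8,885.20.
That puts the member's cost at €3,925 + €8,885.20 = €12,810.20 before any cap.
Total out-of-pocket so far would be €0 + €12,810.20 = €12,810.20, below the €18,500 cap — no reduction.

€12,810.20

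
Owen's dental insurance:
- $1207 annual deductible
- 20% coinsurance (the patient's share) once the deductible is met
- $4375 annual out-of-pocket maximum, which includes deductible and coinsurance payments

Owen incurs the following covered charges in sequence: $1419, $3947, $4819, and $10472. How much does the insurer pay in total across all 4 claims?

#1 ($1419): $1207 to deductible, leaving $212; coinsurance $212 × 20% = $42.40. Patient owes $1249.40 (running OOP $1249.40). Insurer: $1419 − $1249.40 = $169.60.
#2 ($3947): deductible already satisfied, so patient's share is 20% × $3947 = $789.40. Patient owes $789.40 (running OOP $2038.80). Insurer: $3947 − $789.40 = $3157.60.
#3 ($4819): deductible already satisfied, so patient's share is 20% × $4819 = $963.80. Patient owes $963.80 (running OOP $3002.60). Insurer: $4819 − $963.80 = $3855.20.
#4 ($10472): deductible met; 20% of $10472 = $2094.40. OOP would hit $5097 > $4375, so the cap limits the patient to $4375 − $3002.60 = $1372.40. Insurer: $10472 − $1372.40 = $9099.60.
Insurer total = bills − patient's total = $20657 − $4375 = $16282.

$16282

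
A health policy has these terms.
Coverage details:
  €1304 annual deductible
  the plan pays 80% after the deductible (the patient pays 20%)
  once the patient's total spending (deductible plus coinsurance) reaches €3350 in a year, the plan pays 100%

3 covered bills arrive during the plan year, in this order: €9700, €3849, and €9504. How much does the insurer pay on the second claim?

Bill 1, €9700: €1304 finishes the deductible; €8396 goes to coinsurance; 20% of €8396 = €1679.20. Cost to patient: €2983.20. OOP to date €2983.20. Plan pays €9700 − €2983.20 = €6716.80.
Bill 2, €3849: 20% coinsurance on €3849 = €769.80. Adding that to €2983.20 gives €3753, past the €3350 cap; patient pays only €3350 − €2983.20 = €366.80. Insurer: €3849 − €366.80 = €3482.20.

€3482.20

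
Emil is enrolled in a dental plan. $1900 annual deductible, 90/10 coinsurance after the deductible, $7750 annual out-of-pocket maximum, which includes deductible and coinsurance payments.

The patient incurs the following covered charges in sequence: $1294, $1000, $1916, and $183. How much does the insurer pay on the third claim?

$1724.40

Claim 1 — $1294: fully absorbed by the deductible. Patient owes $1294 (running OOP $1294). Plan pays $1294 − $1294 = $0.
Claim 2 — $1000: $606 finishes the deductible; $394 goes to coinsurance; 10% of $394 = $39.40. Patient pays $645.40; OOP now $1939.40. Plan pays $1000 − $645.40 = $354.60.
Claim 3 — $1916: deductible met; 10% of $1916 = $191.60. Cost to patient: $191.60. OOP to date $2131. Plan pays $1916 − $191.60 = $1724.40.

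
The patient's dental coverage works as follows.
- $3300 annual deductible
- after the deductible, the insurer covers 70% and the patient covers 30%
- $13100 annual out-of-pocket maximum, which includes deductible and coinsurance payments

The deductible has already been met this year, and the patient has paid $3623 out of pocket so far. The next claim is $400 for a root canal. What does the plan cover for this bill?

$280

The deductible is already satisfied, so the full bill goes to coinsurance.
Patient's 30% share of $400 is $120.
Cumulative spending $3623 + $120 = $3743 stays under the $13100 maximum.
The insurer covers the remainder: $400 − $120 = $280.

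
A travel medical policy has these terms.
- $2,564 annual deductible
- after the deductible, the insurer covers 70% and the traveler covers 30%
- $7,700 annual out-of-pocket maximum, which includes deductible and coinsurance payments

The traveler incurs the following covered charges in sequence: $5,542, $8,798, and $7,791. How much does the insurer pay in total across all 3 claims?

Claim 1 — $5,542: $2,564 finishes the deductible; $2,978 goes to coinsurance; 30% of $2,978 = $893.40. Traveler owes $3,457.40 (running OOP $3,457.40). Plan pays $5,542 − $3,457.40 = $2,084.60.
Claim 2 — $8,798: deductible already satisfied, so traveler's share is 30% × $8,798 = $2,639.40. Traveler owes $2,639.40 (running OOP $6,096.80). Plan pays $8,798 − $2,639.40 = $6,158.60.
Claim 3 — $7,791: deductible met; 30% of $7,791 = $2,337.30. That would push OOP to $8,434.10, over the $7,700 cap, so traveler pays $7,700 − $6,096.80 = $1,603.20. Insurer: $7,791 − $1,603.20 = $6,187.80.
Insurer total: $2,084.60 + $6,158.60 + $6,187.80 = $14,431.

$14,431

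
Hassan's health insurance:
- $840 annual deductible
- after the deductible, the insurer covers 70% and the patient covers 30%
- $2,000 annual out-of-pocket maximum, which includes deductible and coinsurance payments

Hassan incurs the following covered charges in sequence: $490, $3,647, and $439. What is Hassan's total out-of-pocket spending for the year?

Claim 1 — $490: entire amount goes to the deductible. Cost to patient: $490. OOP to date $490.
Claim 2 — $3,647: $350 to deductible, leaving $3,297; coinsurance $3,297 × 30% = $989.10. Patient owes $1,339.10 (running OOP $1,829.10).
Claim 3 — $439: deductible already satisfied, so patient's share is 30% × $439 = $131.70. Patient pays $131.70; OOP now $1,960.80.
Total paid by the patient: $490 + $1,339.10 + $131.70 = $1,960.80.

$1,960.80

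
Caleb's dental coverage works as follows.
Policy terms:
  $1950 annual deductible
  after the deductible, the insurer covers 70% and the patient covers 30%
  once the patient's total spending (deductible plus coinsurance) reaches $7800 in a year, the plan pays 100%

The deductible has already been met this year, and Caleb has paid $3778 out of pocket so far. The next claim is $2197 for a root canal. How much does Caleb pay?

With the deductible met, the entire $2197 is subject to coinsurance.
30% of $2197 = $659.10 falls to the patient.
Cumulative spending $3778 + $659.10 = $4437.10 stays under the $7800 maximum.

$659.10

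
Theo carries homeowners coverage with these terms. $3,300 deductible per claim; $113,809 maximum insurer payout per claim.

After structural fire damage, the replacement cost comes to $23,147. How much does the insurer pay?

After the deductible, $23,147 − $3,300 = $19,847 remains.
$19,847 ≤ $113,809, so the limit doesn't bind; insurer pays $19,847.

$19,847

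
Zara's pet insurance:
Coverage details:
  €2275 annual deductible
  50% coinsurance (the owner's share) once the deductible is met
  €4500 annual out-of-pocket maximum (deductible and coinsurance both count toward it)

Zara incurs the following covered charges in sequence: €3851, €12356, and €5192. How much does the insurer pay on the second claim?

Claim 1 — €3851: €2275 to deductible, leaving €1576; coinsurance €1576 × 50% = €788. Cost to owner: €3063. OOP to date €3063. Plan pays €3851 − €3063 = €788.
Claim 2 — €12356: 50% coinsurance on €12356 = €6178. OOP would hit €9241 > €4500, so the cap limits the owner to €4500 − €3063 = €1437. Insurer: €12356 − €1437 = €10919.

€10919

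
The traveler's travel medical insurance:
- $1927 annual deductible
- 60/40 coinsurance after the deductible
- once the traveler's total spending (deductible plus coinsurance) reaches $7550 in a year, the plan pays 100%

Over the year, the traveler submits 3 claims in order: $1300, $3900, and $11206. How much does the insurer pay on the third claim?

Claim 1 ($1300): fully absorbed by the deductible. Cost to traveler: $1300. OOP to date $1300. Plan pays $1300 − $1300 = $0.
Claim 2 ($3900): $627 finishes the deductible; $3273 goes to coinsurance; coinsurance $3273 × 40% = $1309.20. Traveler owes $1936.20 (running OOP $3236.20). Plan pays $3900 − $1936.20 = $1963.80.
Claim 3 ($11206): deductible met; 40% of $11206 = $4482.40. OOP would hit $7718.60 > $7550, so the cap limits the traveler to $7550 − $3236.20 = $4313.80. Plan pays $11206 − $4313.80 = $6892.20.

$6892.20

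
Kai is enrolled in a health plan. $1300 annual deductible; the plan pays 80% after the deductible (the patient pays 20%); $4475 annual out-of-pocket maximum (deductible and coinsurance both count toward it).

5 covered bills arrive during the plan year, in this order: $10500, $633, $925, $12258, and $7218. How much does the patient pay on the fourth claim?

Bill 1, $10500: $1300 to deductible, leaving $9200; coinsurance $9200 × 20% = $1840. Patient owes $3140 (running OOP $3140).
Bill 2, $633: deductible already satisfied, so patient's share is 20% × $633 = $126.60. Patient pays $126.60; OOP now $3266.60.
Bill 3, $925: deductible met; 20% of $925 = $185. Patient owes $185 (running OOP $3451.60).
Bill 4, $12258: deductible already satisfied, so patient's share is 20% × $12258 = $2451.60. Adding that to $3451.60 gives $5903.20, past the $4475 cap; patient pays only $4475 − $3451.60 = $1023.40.

$1023.40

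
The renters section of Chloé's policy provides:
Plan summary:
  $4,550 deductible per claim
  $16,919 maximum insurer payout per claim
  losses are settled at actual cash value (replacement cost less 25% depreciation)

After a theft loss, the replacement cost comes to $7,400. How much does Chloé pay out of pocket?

At 25% depreciation, ACV = $7,400 − $1,850 = $5,550.
After the deductible, $5,550 − $4,550 = $1,000 remains.
$1,000 ≤ $16,919, so the limit doesn't bind; insurer pays $1,000.
Out of pocket: $7,400 − $1,000 = $6,400.

$6,400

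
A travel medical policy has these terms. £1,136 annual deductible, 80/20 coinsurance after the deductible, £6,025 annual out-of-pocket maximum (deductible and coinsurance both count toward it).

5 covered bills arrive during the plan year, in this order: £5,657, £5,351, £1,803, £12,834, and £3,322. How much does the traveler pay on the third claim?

£360.60

#1 (£5,657): £1,136 finishes the deductible; £4,521 goes to coinsurance; traveler's 20% is £904.20. Cost to traveler: £2,040.20. OOP to date £2,040.20.
#2 (£5,351): deductible met; 20% of £5,351 = £1,070.20. Traveler pays £1,070.20; OOP now £3,110.40.
#3 (£1,803): deductible met; 20% of £1,803 = £360.60. Traveler owes £360.60 (running OOP £3,471).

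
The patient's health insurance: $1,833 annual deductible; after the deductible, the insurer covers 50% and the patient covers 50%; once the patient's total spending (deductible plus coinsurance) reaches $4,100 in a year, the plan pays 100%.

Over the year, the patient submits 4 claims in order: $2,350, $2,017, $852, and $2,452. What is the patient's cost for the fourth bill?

$574

Claim 1 — $2,350: $1,833 to deductible, leaving $517; patient's 50% is $258.50. Patient owes $2,091.50 (running OOP $2,091.50).
Claim 2 — $2,017: deductible met; 50% of $2,017 = $1,008.50. Patient pays $1,008.50; OOP now $3,100.
Claim 3 — $852: deductible already satisfied, so patient's share is 50% × $852 = $426. Cost to patient: $426. OOP to date $3,526.
Claim 4 — $2,452: 50% coinsurance on $2,452 = $1,226. Adding that to $3,526 gives $4,752, past the $4,100 cap; patient pays only $4,100 − $3,526 = $574.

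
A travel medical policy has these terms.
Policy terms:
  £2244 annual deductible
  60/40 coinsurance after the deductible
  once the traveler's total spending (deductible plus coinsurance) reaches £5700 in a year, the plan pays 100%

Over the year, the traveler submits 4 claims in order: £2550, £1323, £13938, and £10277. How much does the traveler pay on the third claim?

£2804.40

Bill 1, £2550: £2244 finishes the deductible; £306 goes to coinsurance; traveler's 40% is £122.40. Traveler pays £2366.40; OOP now £2366.40.
Bill 2, £1323: 40% coinsurance on £1323 = £529.20. Traveler pays £529.20; OOP now £2895.60.
Bill 3, £13938: deductible already satisfied, so traveler's share is 40% × £13938 = £5575.20. That would push OOP to £8470.80, over the £5700 cap, so traveler pays £5700 − £2895.60 = £2804.40.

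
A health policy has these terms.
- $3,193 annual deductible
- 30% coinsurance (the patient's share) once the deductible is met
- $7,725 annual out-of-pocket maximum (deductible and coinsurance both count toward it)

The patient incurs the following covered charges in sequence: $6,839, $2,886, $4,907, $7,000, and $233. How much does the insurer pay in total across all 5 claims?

$14,140

Bill 1, $6,839: $3,193 to deductible, leaving $3,646; patient's 30% is $1,093.80. Patient owes $4,286.80 (running OOP $4,286.80). Insurer: $6,839 − $4,286.80 = $2,552.20.
Bill 2, $2,886: deductible already satisfied, so patient's share is 30% × $2,886 = $865.80. Cost to patient: $865.80. OOP to date $5,152.60. Plan pays $2,886 − $865.80 = $2,020.20.
Bill 3, $4,907: deductible already satisfied, so patient's share is 30% × $4,907 = $1,472.10. Patient pays $1,472.10; OOP now $6,624.70. Plan pays $4,907 − $1,472.10 = $3,434.90.
Bill 4, $7,000: 30% coinsurance on $7,000 = $2,100. OOP would hit $8,724.70 > $7,725, so the cap limits the patient to $7,725 − $6,624.70 = $1,100.30. Insurer: $7,000 − $1,100.30 = $5,899.70.
Bill 5, $233: deductible already satisfied, so patient's share is 30% × $233 = $69.90. Adding that to $7,725 gives $7,794.90, past the $7,725 cap; patient pays only $7,725 − $7,725 = $0. Plan pays $233 − $0 = $233.
Insurer total: $2,552.20 + $2,020.20 + $3,434.90 + $5,899.70 + $233 = $14,140.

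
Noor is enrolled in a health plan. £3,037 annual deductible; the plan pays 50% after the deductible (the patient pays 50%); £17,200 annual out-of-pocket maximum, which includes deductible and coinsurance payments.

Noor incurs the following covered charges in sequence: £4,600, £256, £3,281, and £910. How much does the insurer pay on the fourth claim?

£455

Bill 1, £4,600: deductible takes £3,037, £1,563 remains; coinsurance £1,563 × 50% = £781.50. Patient pays £3,818.50; OOP now £3,818.50. Insurer: £4,600 − £3,818.50 = £781.50.
Bill 2, £256: 50% coinsurance on £256 = £128. Cost to patient: £128. OOP to date £3,946.50. Plan pays £256 − £128 = £128.
Bill 3, £3,281: 50% coinsurance on £3,281 = £1,640.50. Cost to patient: £1,640.50. OOP to date £5,587. Plan pays £3,281 − £1,640.50 = £1,640.50.
Bill 4, £910: deductible already satisfied, so patient's share is 50% × £910 = £455. Cost to patient: £455. OOP to date £6,042. Insurer: £910 − £455 = £455.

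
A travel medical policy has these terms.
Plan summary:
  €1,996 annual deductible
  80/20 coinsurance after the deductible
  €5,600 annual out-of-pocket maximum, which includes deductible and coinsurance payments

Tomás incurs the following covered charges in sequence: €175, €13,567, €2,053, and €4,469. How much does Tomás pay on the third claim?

Bill 1, €175: entire amount goes to the deductible. Traveler pays €175; OOP now €175.
Bill 2, €13,567: deductible takes €1,821, €11,746 remains; 20% of €11,746 = €2,349.20. Cost to traveler: €4,170.20. OOP to date €4,345.20.
Bill 3, €2,053: 20% coinsurance on €2,053 = €410.60. Cost to traveler: €410.60. OOP to date €4,755.80.

€410.60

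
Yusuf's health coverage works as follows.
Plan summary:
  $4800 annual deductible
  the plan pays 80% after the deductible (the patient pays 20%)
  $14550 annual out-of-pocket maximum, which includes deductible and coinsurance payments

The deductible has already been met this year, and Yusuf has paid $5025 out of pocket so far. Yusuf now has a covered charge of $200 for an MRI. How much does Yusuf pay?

$40

The deductible is already satisfied, so the full bill goes to coinsurance.
Patient's 20% share of $200 is $40.
Total out-of-pocket so far would be $5025 + $40 = $5065, below the $14550 cap — no reduction.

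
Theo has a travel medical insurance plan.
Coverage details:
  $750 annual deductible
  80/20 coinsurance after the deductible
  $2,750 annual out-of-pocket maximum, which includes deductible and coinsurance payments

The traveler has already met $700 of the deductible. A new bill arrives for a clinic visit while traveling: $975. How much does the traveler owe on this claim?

Remaining deductible: $750 − $700 = $50.
That leaves $975 − $50 = $925 for coinsurance.
Coinsurance: $925 × 20% = $185.
Traveler responsibility before any cap: $50 + $185 = $235.
Year-to-date out-of-pocket becomes $700 + $235 = $935, still under the $2,750 maximum, so no cap applies.

$235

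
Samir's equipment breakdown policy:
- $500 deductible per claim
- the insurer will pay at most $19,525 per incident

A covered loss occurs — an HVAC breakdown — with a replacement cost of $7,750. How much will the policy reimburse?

$7,250

Subtract the deductible: $7,750 − $500 = $7,250.
That's under the $19,525 cap, so the insurer reimburses the full $7,250.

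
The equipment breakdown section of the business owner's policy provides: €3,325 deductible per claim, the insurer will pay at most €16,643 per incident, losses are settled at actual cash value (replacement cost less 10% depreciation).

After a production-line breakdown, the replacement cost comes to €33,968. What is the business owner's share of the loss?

€17,325

At 10% depreciation, ACV = €33,968 − €3,396.80 = €30,571.20.
Less the €3,325 deductible: €30,571.20 − €3,325 = €27,246.20.
€27,246.20 exceeds the €16,643 limit, so the insurer pays the limit: €16,643.
Out of pocket: €33,968 − €16,643 = €17,325.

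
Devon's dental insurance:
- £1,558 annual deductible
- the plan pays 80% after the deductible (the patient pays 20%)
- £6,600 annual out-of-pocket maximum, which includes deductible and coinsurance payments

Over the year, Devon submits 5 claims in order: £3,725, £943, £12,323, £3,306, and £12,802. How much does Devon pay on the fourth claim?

£661.20

#1 (£3,725): deductible takes £1,558, £2,167 remains; coinsurance £2,167 × 20% = £433.40. Patient pays £1,991.40; OOP now £1,991.40.
#2 (£943): deductible met; 20% of £943 = £188.60. Patient pays £188.60; OOP now £2,180.
#3 (£12,323): deductible already satisfied, so patient's share is 20% × £12,323 = £2,464.60. Patient owes £2,464.60 (running OOP £4,644.60).
#4 (£3,306): deductible already satisfied, so patient's share is 20% × £3,306 = £661.20. Cost to patient: £661.20. OOP to date £5,305.80.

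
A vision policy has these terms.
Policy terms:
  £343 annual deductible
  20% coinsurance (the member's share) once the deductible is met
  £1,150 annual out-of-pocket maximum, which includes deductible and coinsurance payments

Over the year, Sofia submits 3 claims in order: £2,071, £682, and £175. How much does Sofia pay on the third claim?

£35

Bill 1, £2,071: deductible takes £343, £1,728 remains; member's 20% is £345.60. Member owes £688.60 (running OOP £688.60).
Bill 2, £682: deductible met; 20% of £682 = £136.40. Member pays £136.40; OOP now £825.
Bill 3, £175: deductible met; 20% of £175 = £35. Cost to member: £35. OOP to date £860.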